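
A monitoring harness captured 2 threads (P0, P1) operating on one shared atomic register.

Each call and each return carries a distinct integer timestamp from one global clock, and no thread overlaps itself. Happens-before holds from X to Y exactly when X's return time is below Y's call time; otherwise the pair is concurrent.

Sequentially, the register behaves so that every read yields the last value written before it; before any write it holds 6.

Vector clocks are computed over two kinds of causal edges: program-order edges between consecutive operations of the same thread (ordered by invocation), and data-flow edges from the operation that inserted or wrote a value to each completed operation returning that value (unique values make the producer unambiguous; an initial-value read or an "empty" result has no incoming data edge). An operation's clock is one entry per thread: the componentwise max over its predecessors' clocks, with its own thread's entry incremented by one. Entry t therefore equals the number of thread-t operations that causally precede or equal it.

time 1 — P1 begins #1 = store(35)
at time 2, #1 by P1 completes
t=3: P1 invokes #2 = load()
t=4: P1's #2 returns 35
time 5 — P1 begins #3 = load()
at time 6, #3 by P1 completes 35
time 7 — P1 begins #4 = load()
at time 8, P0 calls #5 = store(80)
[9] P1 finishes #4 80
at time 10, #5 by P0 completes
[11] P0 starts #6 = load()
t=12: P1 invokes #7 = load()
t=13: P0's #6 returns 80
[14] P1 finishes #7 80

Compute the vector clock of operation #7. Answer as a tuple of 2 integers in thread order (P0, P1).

(1, 5)

no predecessors for #1 (invoked 1): P1 increments from zero → (0, 1)
no predecessors for #5 (invoked 8): P0 increments from zero → (1, 0)
invoked at 3, #2 merges VC(#1)=(0, 1) and bumps P1's slot → (0, 2)
invoked at 11, #6 merges VC(#5)=(1, 0) and bumps P0's slot → (2, 0)
invoked at 5, #3 merges VC(#1)=(0, 1), VC(#2)=(0, 2) and bumps P1's slot → (0, 3)
invoked at 7, #4 merges VC(#3)=(0, 3), VC(#5)=(1, 0) and bumps P1's slot → (1, 4)
invoked at 12, #7 merges VC(#4)=(1, 4), VC(#5)=(1, 0) and bumps P1's slot → (1, 5)
target: VC(#7) = (1, 5)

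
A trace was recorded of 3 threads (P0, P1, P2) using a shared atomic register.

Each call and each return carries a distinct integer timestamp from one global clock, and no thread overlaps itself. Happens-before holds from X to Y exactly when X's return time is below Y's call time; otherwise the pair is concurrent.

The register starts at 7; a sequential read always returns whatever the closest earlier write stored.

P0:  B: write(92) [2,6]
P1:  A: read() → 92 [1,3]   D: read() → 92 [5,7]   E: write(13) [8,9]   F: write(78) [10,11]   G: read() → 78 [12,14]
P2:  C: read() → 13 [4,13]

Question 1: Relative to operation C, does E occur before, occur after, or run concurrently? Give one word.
concurrent

E spans [8,9], C spans [4,13]
the intervals overlap in both directions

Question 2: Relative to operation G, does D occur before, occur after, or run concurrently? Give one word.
before

D spans [5,7], G spans [12,14]
resp(D)=7 < inv(G)=12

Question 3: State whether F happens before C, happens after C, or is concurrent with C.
concurrent

F spans [10,11], C spans [4,13]
the intervals overlap in both directions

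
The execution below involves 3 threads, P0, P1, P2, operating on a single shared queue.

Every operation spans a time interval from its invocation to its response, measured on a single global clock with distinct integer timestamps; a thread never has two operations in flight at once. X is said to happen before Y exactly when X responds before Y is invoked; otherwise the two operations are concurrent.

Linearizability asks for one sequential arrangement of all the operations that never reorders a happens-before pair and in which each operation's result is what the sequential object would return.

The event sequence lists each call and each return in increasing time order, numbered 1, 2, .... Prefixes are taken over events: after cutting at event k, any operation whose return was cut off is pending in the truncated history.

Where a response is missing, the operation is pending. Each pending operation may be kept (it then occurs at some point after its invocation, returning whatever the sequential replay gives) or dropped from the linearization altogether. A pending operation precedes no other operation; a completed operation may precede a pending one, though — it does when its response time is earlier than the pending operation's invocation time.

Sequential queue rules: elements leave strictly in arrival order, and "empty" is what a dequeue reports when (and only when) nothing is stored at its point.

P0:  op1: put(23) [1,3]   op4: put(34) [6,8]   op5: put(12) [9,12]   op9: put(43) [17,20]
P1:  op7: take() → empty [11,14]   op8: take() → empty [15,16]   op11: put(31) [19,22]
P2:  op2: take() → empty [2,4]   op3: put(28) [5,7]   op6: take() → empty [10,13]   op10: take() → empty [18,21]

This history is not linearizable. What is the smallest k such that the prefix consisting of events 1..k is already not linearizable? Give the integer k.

events 1..12 are still linearizable — one witness is op2, op1, op3, op4, op5:
1. op2 take() → empty, leaving queue <>
2. op1 put(23), leaving queue <23>
3. op3 put(28), leaving queue <23,28>
4. op4 put(34), leaving queue <23,28,34>
5. op5 put(12), leaving queue <23,28,34,12>
with event 13 included (op6 responding at time 13), all real-time-consistent orders fail
include/drop combinations of the 1 pending operation (op7) were all tried; none helps
one such order, op1, op2, op3, op4, op5, op6 (pending dropped), breaks at step 2 where op2 take() → empty is illegal
one such order, op1, op2, op3, op4, op6, op5 (pending dropped), breaks at step 2 where op2 take() → empty is illegal

13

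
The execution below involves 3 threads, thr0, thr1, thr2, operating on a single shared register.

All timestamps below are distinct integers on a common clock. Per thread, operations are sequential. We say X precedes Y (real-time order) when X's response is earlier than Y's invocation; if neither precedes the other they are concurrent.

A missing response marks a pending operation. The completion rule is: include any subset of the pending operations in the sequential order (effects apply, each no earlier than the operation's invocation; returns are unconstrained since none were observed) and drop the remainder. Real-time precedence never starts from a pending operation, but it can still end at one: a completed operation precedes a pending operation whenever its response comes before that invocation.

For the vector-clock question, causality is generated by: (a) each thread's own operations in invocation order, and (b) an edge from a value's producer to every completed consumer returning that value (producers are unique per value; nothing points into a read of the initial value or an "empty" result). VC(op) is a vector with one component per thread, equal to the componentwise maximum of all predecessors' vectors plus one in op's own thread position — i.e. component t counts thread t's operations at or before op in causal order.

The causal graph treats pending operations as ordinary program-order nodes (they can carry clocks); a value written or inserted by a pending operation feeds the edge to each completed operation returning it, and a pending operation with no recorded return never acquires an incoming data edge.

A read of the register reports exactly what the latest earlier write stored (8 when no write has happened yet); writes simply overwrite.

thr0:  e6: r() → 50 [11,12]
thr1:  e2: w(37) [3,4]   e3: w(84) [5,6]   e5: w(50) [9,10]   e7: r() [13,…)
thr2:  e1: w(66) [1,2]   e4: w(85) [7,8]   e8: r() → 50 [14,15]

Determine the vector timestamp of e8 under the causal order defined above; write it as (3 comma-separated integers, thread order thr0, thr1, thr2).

(0, 3, 3)

invoked at 1, e1 has no predecessors; its own thr2 bump gives (0, 0, 1)
invoked at 3, e2 has no predecessors; its own thr1 bump gives (0, 1, 0)
from VC(e1)=(0, 0, 1), e4 (invoked 7) maxes components and bumps thr2 → (0, 0, 2)
from VC(e2)=(0, 1, 0), e3 (invoked 5) maxes components and bumps thr1 → (0, 2, 0)
from VC(e3)=(0, 2, 0), e5 (invoked 9) maxes components and bumps thr1 → (0, 3, 0)
from VC(e5)=(0, 3, 0), e7 (invoked 13) maxes components and bumps thr1 → (0, 4, 0)
from VC(e5)=(0, 3, 0), e6 (invoked 11) maxes components and bumps thr0 → (1, 3, 0)
from VC(e4)=(0, 0, 2), VC(e5)=(0, 3, 0), e8 (invoked 14) maxes components and bumps thr2 → (0, 3, 3)
target: VC(e8) = (0, 3, 3)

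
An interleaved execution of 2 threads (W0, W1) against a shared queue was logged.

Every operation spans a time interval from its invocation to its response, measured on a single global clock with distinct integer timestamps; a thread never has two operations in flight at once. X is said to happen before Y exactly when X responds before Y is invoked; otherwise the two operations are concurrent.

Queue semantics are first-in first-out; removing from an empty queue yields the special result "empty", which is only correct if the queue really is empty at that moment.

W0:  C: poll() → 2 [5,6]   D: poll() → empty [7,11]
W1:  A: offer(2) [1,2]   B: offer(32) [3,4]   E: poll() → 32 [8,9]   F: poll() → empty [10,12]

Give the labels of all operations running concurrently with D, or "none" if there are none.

D spans [7,11]: anything still running between times 7 and 11 counts as concurrent
A [1,2]: before
B [3,4]: before
C [5,6]: before
E [8,9]: concurrent
F [10,12]: concurrent

E, F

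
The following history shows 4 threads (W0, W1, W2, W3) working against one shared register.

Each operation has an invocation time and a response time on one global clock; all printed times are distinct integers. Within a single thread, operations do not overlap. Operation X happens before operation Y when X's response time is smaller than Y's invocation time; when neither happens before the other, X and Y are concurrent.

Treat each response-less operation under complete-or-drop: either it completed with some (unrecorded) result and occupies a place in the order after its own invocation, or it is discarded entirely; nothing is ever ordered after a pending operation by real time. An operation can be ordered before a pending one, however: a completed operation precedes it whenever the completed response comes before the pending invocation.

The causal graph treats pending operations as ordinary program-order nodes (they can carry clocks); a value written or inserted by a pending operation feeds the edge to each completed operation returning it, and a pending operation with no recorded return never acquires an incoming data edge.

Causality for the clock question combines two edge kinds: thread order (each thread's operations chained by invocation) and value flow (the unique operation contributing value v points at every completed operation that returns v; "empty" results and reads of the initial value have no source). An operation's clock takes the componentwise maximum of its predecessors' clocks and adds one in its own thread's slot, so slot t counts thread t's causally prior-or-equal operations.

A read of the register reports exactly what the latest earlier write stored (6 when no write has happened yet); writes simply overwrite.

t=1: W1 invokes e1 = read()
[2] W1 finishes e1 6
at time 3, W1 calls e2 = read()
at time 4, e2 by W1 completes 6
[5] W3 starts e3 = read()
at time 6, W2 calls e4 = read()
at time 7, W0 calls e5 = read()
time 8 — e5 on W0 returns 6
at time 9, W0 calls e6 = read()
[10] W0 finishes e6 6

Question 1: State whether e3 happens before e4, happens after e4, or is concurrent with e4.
Answer: concurrent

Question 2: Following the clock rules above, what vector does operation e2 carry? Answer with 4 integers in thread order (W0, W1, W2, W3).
Answer: (0, 2, 0, 0)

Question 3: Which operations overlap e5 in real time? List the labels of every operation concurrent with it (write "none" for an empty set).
Answer: e3, e4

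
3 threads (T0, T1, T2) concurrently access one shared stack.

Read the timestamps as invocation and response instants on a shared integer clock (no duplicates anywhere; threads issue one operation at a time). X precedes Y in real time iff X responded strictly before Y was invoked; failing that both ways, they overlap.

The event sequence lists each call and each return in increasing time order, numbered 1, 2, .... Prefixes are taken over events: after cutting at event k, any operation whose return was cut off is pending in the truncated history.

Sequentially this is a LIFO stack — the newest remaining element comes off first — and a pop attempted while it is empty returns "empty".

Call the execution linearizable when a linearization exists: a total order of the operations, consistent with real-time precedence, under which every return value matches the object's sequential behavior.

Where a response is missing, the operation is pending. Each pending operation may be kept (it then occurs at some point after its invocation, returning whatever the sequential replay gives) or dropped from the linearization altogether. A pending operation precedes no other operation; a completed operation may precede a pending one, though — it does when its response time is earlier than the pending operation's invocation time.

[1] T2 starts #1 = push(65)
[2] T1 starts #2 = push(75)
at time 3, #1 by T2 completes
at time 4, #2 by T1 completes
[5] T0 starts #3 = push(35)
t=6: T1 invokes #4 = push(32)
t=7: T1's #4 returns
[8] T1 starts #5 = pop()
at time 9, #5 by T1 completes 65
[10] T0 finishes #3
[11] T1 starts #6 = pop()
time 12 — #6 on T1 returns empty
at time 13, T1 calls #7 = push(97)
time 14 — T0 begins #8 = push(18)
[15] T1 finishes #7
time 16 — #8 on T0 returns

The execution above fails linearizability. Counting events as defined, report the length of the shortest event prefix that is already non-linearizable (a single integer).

events 1..8 are still linearizable — one witness is #1, #2, #3, #4:
1. #1 push(65), leaving stack <65>
2. #2 push(75), leaving stack <65,75>
3. #3 push(35) (pending, included), leaving stack <65,75,35>
4. #4 push(32), leaving stack <65,75,35,32>
with event 9 included (#5 responding at time 9), all real-time-consistent orders fail
no completion choice of the 1 pending operation (#3) rescues it — every subset was tried
for example #1, #2, #4, #5 (pending dropped) fails at step 4: #5 pop() → 65 is not legal there
for example #2, #1, #4, #5 (pending dropped) fails at step 4: #5 pop() → 65 is not legal there

9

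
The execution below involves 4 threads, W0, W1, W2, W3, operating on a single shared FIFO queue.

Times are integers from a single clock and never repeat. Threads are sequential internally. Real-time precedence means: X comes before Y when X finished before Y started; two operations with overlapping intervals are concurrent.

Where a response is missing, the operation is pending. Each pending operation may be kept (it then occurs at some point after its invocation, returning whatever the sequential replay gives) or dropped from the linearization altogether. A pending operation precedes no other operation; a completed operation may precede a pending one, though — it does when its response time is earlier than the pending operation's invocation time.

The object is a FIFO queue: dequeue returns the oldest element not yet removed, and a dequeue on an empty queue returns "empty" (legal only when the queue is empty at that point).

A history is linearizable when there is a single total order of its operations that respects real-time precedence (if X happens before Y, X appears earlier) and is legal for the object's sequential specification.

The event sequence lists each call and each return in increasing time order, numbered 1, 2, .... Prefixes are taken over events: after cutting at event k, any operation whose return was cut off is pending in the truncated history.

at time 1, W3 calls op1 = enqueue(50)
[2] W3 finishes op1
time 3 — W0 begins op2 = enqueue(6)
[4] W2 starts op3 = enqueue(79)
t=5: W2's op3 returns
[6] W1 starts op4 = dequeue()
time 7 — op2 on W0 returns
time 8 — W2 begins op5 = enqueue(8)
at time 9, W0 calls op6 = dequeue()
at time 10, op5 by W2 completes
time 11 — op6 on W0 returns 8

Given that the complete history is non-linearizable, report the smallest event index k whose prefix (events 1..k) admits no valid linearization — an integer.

11

events 1..10 are linearizable; a witness order is op1, op2, op3, op4, op5:
1. op1 enqueue(50), leaving queue <50>
2. op2 enqueue(6), leaving queue <50,6>
3. op3 enqueue(79), leaving queue <50,6,79>
4. op4 dequeue() (pending, included), leaving queue <6,79>
5. op5 enqueue(8), leaving queue <6,79,8>
with event 11 included (op6 responding at time 11), all real-time-consistent orders fail
no completion choice of the 1 pending operation (op4) rescues it — every subset was tried
take op1, op2, op3, op5, op6 (pending dropped): step 5 already fails, because op6 dequeue() → 8 cannot occur there
take op1, op2, op3, op6, op5 (pending dropped): step 4 already fails, because op6 dequeue() → 8 cannot occur there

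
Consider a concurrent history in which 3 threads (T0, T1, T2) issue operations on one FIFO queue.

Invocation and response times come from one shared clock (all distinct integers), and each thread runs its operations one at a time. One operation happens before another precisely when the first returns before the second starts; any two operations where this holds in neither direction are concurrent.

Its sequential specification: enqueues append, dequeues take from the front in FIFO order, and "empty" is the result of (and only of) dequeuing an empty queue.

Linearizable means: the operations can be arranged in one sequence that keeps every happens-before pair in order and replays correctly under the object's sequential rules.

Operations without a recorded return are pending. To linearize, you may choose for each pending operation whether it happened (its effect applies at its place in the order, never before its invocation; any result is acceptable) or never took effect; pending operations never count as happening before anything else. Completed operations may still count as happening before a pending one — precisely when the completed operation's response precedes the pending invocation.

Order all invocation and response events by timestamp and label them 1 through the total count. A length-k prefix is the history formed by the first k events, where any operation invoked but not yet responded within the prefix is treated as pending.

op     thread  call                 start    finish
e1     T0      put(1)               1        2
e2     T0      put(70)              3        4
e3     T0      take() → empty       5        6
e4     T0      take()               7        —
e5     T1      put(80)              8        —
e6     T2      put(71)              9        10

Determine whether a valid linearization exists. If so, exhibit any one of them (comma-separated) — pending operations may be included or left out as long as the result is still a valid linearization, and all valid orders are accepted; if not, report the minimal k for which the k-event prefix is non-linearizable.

not linearizable — minimal violating prefix: 6 events

the violation lands at event 6, e3's response at time 6: events 1..5 linearize, events 1..6 do not
exhaustive check: the 3 completed FIFO queue ops admit one real-time order; illegal
e.g. e1, e2, e3: illegal at step 3, since e3 take() → empty cannot apply there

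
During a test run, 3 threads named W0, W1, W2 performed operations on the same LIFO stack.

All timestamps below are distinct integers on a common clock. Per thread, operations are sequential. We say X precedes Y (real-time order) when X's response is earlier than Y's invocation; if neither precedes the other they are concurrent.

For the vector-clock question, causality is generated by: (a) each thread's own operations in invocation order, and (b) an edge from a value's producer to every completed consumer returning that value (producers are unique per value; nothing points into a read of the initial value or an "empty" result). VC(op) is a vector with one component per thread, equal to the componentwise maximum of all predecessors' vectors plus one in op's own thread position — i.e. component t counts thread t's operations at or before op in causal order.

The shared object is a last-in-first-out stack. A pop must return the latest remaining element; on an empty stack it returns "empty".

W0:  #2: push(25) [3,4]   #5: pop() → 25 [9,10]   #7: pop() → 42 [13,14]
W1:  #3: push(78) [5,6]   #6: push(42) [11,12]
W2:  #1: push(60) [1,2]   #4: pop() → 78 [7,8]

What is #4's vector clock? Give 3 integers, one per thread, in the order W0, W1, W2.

invoked at 1, #1 has no predecessors; its own W2 bump gives (0, 0, 1)
invoked at 5, #3 has no predecessors; its own W1 bump gives (0, 1, 0)
invoked at 3, #2 has no predecessors; its own W0 bump gives (1, 0, 0)
from VC(#3)=(0, 1, 0), #6 (invoked 11) maxes components and bumps W1 → (0, 2, 0)
from VC(#2)=(1, 0, 0), #5 (invoked 9) maxes components and bumps W0 → (2, 0, 0)
from VC(#1)=(0, 0, 1), VC(#3)=(0, 1, 0), #4 (invoked 7) maxes components and bumps W2 → (0, 1, 2)
from VC(#5)=(2, 0, 0), VC(#6)=(0, 2, 0), #7 (invoked 13) maxes components and bumps W0 → (3, 2, 0)
target: VC(#4) = (0, 1, 2)

(0, 1, 2)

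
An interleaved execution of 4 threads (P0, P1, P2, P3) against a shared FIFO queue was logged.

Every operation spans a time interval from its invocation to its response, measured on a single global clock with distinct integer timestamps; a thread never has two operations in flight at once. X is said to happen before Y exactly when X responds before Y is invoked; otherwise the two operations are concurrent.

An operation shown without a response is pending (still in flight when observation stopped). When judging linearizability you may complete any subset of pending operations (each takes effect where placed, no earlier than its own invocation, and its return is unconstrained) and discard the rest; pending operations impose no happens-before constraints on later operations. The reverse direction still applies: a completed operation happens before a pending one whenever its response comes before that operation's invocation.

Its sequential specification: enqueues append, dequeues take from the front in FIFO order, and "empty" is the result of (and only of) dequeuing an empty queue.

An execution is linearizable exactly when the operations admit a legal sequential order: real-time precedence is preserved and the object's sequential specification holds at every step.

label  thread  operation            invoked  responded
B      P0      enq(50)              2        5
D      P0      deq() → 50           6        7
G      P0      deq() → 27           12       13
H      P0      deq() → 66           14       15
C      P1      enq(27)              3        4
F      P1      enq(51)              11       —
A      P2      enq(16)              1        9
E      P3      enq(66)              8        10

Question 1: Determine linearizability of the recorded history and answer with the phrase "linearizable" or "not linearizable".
a witness: B, C, D, E, A, F, G, H
after step 1 (B enq(50)): queue <50>
after step 2 (C enq(27)): queue <50,27>
after step 3 (D deq() → 50): queue <27>
after step 4 (E enq(66)): queue <27,66>
after step 5 (A enq(16)): queue <27,66,16>
after step 6 (F enq(51) (pending, included)): queue <27,66,16,51>
after step 7 (G deq() → 27): queue <66,16,51>
after step 8 (H deq() → 66): queue <16,51>

linearizable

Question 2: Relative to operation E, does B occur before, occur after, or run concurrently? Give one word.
B spans [2,5], E spans [8,10]
resp(B)=5 < inv(E)=8

before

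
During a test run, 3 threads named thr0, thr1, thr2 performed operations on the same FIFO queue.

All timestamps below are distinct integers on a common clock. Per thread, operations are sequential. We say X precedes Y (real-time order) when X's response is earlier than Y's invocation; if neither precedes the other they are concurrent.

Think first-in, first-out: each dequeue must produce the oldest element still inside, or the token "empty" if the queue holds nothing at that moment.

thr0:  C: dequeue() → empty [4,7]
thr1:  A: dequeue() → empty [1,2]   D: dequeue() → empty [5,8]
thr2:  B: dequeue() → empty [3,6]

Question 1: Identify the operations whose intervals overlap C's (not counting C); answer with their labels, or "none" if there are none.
C runs from 4 to 7; window-overlapping ops are concurrent
A [1,2]: before
B [3,6]: concurrent
D [5,8]: concurrent

B, D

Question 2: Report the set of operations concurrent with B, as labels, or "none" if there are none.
B spans [3,6]: anything still running between times 3 and 6 counts as concurrent
A [1,2]: before
C [4,7]: concurrent
D [5,8]: concurrent

C, D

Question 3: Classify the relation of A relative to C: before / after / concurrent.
A spans [1,2], C spans [4,7]
resp(A)=2 < inv(C)=4

before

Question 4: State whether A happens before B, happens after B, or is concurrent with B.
A spans [1,2], B spans [3,6]
resp(A)=2 < inv(B)=3

before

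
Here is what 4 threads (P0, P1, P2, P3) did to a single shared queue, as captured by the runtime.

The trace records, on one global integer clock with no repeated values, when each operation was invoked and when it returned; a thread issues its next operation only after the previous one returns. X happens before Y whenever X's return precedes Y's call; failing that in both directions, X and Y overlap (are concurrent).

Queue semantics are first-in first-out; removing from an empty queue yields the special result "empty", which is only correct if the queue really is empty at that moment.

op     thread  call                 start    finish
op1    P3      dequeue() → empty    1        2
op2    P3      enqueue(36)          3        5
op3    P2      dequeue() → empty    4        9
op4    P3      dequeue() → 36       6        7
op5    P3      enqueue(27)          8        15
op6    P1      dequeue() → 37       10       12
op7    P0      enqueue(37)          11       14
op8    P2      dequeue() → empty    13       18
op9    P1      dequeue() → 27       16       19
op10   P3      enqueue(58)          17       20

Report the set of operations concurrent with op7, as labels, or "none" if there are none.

op5, op6, op8

concurrent with op7 ([11,14]): every op whose interval crosses 11..14
op1 [1,2]: before
op2 [3,5]: before
op3 [4,9]: before
op4 [6,7]: before
op5 [8,15]: concurrent
op6 [10,12]: concurrent
op8 [13,18]: concurrent
op9 [16,19]: after
op10 [17,20]: after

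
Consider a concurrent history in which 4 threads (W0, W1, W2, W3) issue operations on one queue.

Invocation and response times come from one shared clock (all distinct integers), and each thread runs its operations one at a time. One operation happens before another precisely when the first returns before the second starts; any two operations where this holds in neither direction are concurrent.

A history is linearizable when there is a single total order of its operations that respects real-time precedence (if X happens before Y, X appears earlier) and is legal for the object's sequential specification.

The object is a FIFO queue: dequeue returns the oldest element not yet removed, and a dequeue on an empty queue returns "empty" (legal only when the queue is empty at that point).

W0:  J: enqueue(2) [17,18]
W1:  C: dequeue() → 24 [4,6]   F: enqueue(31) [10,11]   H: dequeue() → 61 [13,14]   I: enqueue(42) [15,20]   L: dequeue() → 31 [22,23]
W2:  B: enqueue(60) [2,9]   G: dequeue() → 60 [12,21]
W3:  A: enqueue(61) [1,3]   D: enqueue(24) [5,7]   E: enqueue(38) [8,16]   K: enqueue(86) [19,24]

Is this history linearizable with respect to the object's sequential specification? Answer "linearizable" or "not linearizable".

through event 5 a valid linearization exists; event 6 (C responding at time 6) ends that
a single order respects real time; the 2 completed queue operations fail replay along it
every completion of the 2 pending operations (B, D) was checked; none linearizes
sample order A, C (pending dropped) stalls at step 2 — C dequeue() → 24 has no legal effect

not linearizable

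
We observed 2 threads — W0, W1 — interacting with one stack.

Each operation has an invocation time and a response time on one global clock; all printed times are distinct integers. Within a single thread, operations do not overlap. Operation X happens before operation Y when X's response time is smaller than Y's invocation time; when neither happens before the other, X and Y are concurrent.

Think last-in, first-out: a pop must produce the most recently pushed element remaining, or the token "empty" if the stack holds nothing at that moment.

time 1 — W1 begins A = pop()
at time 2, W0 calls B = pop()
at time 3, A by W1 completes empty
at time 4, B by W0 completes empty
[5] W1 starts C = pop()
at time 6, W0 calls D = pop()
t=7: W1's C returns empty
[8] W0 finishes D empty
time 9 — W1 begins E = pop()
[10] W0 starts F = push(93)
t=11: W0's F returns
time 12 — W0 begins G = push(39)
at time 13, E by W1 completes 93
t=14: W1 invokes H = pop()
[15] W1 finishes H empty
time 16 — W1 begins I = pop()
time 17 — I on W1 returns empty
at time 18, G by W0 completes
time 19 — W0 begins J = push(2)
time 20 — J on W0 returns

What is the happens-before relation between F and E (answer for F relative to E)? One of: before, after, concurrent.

concurrent

F spans [10,11], E spans [9,13]
the intervals overlap in both directions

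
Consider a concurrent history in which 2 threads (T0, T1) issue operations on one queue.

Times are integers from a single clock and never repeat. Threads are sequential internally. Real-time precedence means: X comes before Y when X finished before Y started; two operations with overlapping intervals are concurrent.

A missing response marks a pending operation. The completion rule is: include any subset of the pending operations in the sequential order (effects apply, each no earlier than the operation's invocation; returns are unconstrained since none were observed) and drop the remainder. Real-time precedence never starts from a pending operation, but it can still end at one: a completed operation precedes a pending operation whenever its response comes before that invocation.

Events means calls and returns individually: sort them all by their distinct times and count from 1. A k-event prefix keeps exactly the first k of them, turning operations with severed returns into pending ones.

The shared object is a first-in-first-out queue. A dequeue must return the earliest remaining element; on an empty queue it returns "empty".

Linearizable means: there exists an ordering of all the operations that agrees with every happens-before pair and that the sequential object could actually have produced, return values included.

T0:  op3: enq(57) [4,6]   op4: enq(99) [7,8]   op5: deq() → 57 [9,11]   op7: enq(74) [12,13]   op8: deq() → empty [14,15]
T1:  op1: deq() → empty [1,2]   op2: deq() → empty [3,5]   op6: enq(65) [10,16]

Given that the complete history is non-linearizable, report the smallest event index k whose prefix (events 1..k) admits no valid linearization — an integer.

one valid order for events 1..14 is op1, op2, op3, op4, op5, op6, op7:
after step 1 (op1 deq() → empty): queue <>
after step 2 (op2 deq() → empty): queue <>
after step 3 (op3 enq(57)): queue <57>
after step 4 (op4 enq(99)): queue <57,99>
after step 5 (op5 deq() → 57): queue <99>
after step 6 (op6 enq(65) (pending, included)): queue <99,65>
after step 7 (op7 enq(74)): queue <99,65,74>
at event 15 (op8's time-15 response) nothing linearizes any more
no escape via the 1 pending operation (op6): every completion choice fails
one such order, op1, op2, op3, op4, op5, op7, op8 (pending dropped), breaks at step 7 where op8 deq() → empty is illegal
one such order, op1, op3, op2, op4, op5, op7, op8 (pending dropped), breaks at step 3 where op2 deq() → empty is illegal

15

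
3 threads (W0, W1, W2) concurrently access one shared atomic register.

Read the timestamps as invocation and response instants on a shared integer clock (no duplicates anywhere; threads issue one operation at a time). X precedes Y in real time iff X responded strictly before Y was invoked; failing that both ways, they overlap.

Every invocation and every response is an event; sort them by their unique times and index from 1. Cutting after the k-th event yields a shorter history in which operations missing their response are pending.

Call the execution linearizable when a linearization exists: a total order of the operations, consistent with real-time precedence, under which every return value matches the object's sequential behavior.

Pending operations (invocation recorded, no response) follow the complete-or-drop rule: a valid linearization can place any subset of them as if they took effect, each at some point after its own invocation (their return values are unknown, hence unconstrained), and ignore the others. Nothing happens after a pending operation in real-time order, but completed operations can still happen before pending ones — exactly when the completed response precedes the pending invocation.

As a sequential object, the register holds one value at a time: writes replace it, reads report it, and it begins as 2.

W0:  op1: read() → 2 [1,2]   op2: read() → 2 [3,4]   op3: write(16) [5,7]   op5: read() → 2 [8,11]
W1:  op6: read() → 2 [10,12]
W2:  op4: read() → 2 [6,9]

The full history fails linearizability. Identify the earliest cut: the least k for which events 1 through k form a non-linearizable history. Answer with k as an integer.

events 1..10 are linearizable; a witness order is op1, op2, op4, op3:
after step 1 (op1 read() → 2): value 2
after step 2 (op2 read() → 2): value 2
after step 3 (op4 read() → 2): value 2
after step 4 (op3 write(16)): value 16
adding event 11 (op5 responds at 11) leaves no legal real-time order
including or dropping the 1 pending operation (op6) in any combination fails
sample order op1, op2, op3, op4, op5 (pending dropped) stalls at step 4 — op4 read() → 2 has no legal effect
sample order op1, op2, op3, op5, op4 (pending dropped) stalls at step 4 — op5 read() → 2 has no legal effect

11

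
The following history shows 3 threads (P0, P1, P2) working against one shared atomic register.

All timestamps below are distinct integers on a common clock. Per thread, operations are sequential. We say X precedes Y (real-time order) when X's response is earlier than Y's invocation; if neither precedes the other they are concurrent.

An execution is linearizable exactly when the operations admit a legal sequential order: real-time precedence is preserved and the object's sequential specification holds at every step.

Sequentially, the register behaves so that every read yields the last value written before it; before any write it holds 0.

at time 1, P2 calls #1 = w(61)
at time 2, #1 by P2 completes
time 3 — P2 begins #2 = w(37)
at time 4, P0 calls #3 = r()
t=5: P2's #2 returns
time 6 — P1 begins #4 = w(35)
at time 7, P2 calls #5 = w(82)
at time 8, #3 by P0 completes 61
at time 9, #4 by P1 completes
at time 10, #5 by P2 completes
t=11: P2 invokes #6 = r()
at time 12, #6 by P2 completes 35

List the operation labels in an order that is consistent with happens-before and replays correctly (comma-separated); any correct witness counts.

#1, #3, #2, #5, #4, #6

after step 1 (#1 w(61)): value 61
after step 2 (#3 r() → 61): value 61
after step 3 (#2 w(37)): value 37
after step 4 (#5 w(82)): value 82
after step 5 (#4 w(35)): value 35
after step 6 (#6 r() → 35): value 35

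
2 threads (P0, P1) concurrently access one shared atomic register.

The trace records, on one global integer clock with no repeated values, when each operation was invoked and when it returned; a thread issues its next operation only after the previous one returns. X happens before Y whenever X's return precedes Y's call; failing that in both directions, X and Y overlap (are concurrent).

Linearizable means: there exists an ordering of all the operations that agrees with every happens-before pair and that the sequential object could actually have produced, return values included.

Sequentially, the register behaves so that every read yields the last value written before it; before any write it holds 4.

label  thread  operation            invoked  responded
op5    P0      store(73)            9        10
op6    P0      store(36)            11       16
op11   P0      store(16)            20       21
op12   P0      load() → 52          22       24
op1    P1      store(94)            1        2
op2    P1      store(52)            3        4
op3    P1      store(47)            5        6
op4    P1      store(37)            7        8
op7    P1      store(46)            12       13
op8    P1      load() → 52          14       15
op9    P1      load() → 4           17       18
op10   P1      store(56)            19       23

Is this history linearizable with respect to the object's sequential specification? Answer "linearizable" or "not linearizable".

not linearizable

through event 14 a valid linearization exists; event 15 (op8 responding at time 15) ends that
exhaustive check: the 7 completed atomic register ops admit one real-time order; illegal
include/drop combinations of the 1 pending operation (op6) were all tried; none helps
e.g. op1, op2, op3, op4, op5, op7, op8 (pending dropped): illegal at step 7, since op8 load() → 52 cannot apply there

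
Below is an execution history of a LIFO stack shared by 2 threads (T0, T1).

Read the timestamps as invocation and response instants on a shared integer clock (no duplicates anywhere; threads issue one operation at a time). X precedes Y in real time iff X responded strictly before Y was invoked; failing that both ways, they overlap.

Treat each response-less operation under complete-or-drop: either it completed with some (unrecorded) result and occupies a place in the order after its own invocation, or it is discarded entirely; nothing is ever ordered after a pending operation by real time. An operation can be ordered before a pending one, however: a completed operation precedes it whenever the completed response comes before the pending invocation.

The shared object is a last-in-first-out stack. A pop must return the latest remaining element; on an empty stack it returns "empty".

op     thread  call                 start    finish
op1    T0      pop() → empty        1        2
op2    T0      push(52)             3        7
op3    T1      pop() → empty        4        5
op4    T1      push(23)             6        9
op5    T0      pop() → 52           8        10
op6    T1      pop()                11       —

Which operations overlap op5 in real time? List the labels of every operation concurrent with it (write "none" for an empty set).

op4

concurrent with op5 ([8,10]): every op whose interval crosses 8..10
op1 [1,2]: before
op2 [3,7]: before
op3 [4,5]: before
op4 [6,9]: concurrent
op6 [11,…): after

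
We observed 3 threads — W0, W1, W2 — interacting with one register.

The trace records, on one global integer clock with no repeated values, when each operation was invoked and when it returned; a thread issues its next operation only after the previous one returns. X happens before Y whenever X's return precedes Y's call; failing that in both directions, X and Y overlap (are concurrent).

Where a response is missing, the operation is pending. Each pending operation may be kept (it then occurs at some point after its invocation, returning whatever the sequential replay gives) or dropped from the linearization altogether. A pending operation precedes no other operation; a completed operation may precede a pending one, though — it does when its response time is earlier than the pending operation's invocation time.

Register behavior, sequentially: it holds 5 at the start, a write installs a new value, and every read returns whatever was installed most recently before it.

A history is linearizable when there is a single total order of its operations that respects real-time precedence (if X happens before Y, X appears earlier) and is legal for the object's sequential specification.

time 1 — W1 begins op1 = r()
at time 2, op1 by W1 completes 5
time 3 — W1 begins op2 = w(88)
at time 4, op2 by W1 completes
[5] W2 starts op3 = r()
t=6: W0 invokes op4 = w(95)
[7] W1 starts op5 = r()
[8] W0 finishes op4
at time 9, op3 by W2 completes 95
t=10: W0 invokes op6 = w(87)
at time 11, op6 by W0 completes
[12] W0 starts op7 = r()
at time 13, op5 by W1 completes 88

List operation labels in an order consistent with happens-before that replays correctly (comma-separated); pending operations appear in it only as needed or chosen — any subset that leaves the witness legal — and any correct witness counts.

op1, op2, op5, op4, op3, op6

after step 1 (op1 r() → 5): value 5
after step 2 (op2 w(88)): value 88
after step 3 (op5 r() → 88): value 88
after step 4 (op4 w(95)): value 95
after step 5 (op3 r() → 95): value 95
after step 6 (op6 w(87)): value 87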